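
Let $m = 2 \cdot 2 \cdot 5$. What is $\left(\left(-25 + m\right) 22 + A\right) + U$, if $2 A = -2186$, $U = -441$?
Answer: $-1644$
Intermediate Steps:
$A = -1093$ ($A = \frac{1}{2} \left(-2186\right) = -1093$)
$m = 20$ ($m = 4 \cdot 5 = 20$)
$\left(\left(-25 + m\right) 22 + A\right) + U = \left(\left(-25 + 20\right) 22 - 1093\right) - 441 = \left(\left(-5\right) 22 - 1093\right) - 441 = \left(-110 - 1093\right) - 441 = -1203 - 441 = -1644$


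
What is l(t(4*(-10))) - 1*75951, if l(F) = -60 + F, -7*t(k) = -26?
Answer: -532051/7 ≈ -76007.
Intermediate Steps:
t(k) = 26/7 (t(k) = -⅐*(-26) = 26/7)
l(t(4*(-10))) - 1*75951 = (-60 + 26/7) - 1*75951 = -394/7 - 75951 = -532051/7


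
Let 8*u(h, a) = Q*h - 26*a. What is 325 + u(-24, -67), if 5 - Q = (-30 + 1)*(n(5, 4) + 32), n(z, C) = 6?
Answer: -11113/4 ≈ -2778.3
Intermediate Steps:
Q = 1107 (Q = 5 - (-30 + 1)*(6 + 32) = 5 - (-29)*38 = 5 - 1*(-1102) = 5 + 1102 = 1107)
u(h, a) = -13*a/4 + 1107*h/8 (u(h, a) = (1107*h - 26*a)/8 = (-26*a + 1107*h)/8 = -13*a/4 + 1107*h/8)
325 + u(-24, -67) = 325 + (-13/4*(-67) + (1107/8)*(-24)) = 325 + (871/4 - 3321) = 325 - 12413/4 = -11113/4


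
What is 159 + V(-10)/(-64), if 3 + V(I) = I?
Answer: 10189/64 ≈ 159.20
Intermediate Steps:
V(I) = -3 + I
159 + V(-10)/(-64) = 159 + (-3 - 10)/(-64) = 159 - 13*(-1/64) = 159 + 13/64 = 10189/64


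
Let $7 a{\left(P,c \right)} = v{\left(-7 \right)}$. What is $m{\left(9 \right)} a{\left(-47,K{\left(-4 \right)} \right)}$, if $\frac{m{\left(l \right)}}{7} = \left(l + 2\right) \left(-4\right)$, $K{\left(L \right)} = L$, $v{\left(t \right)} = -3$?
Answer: $132$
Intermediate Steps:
$m{\left(l \right)} = -56 - 28 l$ ($m{\left(l \right)} = 7 \left(l + 2\right) \left(-4\right) = 7 \left(2 + l\right) \left(-4\right) = 7 \left(-8 - 4 l\right) = -56 - 28 l$)
$a{\left(P,c \right)} = - \frac{3}{7}$ ($a{\left(P,c \right)} = \frac{1}{7} \left(-3\right) = - \frac{3}{7}$)
$m{\left(9 \right)} a{\left(-47,K{\left(-4 \right)} \right)} = \left(-56 - 252\right) \left(- \frac{3}{7}\right) = \left(-308\right) \left(- \frac{3}{7}\right) = 132$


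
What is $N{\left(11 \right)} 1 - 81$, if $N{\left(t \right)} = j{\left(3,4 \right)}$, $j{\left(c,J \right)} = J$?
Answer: $-77$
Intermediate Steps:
$N{\left(t \right)} = 4$
$N{\left(11 \right)} 1 - 81 = 4 \cdot 1 - 81 = 4 - 81 = -77$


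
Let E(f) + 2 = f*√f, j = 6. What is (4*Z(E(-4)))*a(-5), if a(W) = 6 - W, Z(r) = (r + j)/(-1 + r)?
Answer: 2288/73 + 2464*I/73 ≈ 31.342 + 33.753*I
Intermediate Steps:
E(f) = -2 + f^(3/2) (E(f) = -2 + f*√f = -2 + f^(3/2))
Z(r) = (6 + r)/(-1 + r) (Z(r) = (r + 6)/(-1 + r) = (6 + r)/(-1 + r))
(4*Z(E(-4)))*a(-5) = (4*((6 + (-2 + (-4)^(3/2)))/(-1 + (-2 + (-4)^(3/2)))))*(6 - 1*(-5)) = (4*((6 + (-2 - 8*I))/(-1 + (-2 - 8*I))))*(6 + 5) = (4*((4 - 8*I)/(-3 - 8*I)))*11 = (4*(((-3 + 8*I)/73)*(4 - 8*I)))*11 = (4*((-3 + 8*I)*(4 - 8*I)/73))*11 = (4*(-3 + 8*I)*(4 - 8*I)/73)*11 = 44*(-3 + 8*I)*(4 - 8*I)/73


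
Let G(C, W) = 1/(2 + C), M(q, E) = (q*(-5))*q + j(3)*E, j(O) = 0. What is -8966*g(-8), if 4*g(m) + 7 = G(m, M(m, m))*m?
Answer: 76211/6 ≈ 12702.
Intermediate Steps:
M(q, E) = -5*q² (M(q, E) = (q*(-5))*q + 0*E = (-5*q)*q + 0 = -5*q² + 0 = -5*q²)
g(m) = -7/4 + m/(4*(2 + m)) (g(m) = -7/4 + (m/(2 + m))/4 = -7/4 + m/(4*(2 + m)))
-8966*g(-8) = -4483*(-7 - 3*(-8))/(2 - 8) = -4483*(-7 + 24)/(-6) = -4483*(-1)*17/6 = -8966*(-17/12) = 76211/6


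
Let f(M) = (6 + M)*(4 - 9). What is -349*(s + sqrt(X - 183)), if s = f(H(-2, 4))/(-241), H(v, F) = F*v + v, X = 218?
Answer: 6980/241 - 349*sqrt(35) ≈ -2035.8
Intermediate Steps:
H(v, F) = v + F*v
f(M) = -30 - 5*M (f(M) = (6 + M)*(-5) = -30 - 5*M)
s = -20/241 (s = (-30 - (-10)*(1 + 4))/(-241) = (-30 - (-10)*5)*(-1/241) = (-30 - 5*(-10))*(-1/241) = (-30 + 50)*(-1/241) = 20*(-1/241) = -20/241 ≈ -0.082988)
-349*(s + sqrt(X - 183)) = -349*(-20/241 + sqrt(218 - 183)) = -349*(-20/241 + sqrt(35)) = 6980/241 - 349*sqrt(35)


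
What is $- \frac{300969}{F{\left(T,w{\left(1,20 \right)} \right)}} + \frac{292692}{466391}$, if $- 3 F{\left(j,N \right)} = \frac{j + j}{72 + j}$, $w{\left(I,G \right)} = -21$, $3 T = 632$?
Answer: $\frac{22318731150429}{36844889} \approx 6.0575 \cdot 10^{5}$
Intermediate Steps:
$T = \frac{632}{3}$ ($T = \frac{1}{3} \cdot 632 = \frac{632}{3} \approx 210.67$)
$F{\left(j,N \right)} = - \frac{2 j}{3 \left(72 + j\right)}$ ($F{\left(j,N \right)} = - \frac{\left(j + j\right) \frac{1}{72 + j}}{3} = - \frac{2 j \frac{1}{72 + j}}{3} = - \frac{2 j}{3 \left(72 + j\right)}$)
$- \frac{300969}{F{\left(T,w{\left(1,20 \right)} \right)}} + \frac{292692}{466391} = - \frac{300969}{\left(-2\right) \frac{632}{3} \frac{1}{216 + 3 \cdot \frac{632}{3}}} + \frac{292692}{466391} = - \frac{300969}{\left(-2\right) \frac{632}{3} \frac{1}{216 + 632}} + 292692 \cdot \frac{1}{466391} = - \frac{300969}{\left(-2\right) \frac{632}{3} \cdot \frac{1}{848}} + \frac{292692}{466391} = - \frac{300969}{- \frac{79}{159}} + \frac{292692}{466391} = \left(-300969\right) \left(- \frac{159}{79}\right) + \frac{292692}{466391} = \frac{47854071}{79} + \frac{292692}{466391} = \frac{22318731150429}{36844889}$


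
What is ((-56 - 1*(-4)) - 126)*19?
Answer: -3382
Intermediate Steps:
((-56 - 1*(-4)) - 126)*19 = ((-56 + 4) - 126)*19 = (-52 - 126)*19 = -178*19 = -3382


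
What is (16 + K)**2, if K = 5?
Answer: 441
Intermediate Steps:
(16 + K)**2 = (16 + 5)**2 = 21**2 = 441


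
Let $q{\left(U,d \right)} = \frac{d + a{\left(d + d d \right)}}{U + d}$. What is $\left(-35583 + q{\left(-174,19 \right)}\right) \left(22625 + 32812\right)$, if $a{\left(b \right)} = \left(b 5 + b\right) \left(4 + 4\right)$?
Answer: $- \frac{9895726248}{5} \approx -1.9791 \cdot 10^{9}$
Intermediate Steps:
$a{\left(b \right)} = 48 b$ ($a{\left(b \right)} = \left(5 b + b\right) 8 = 6 b 8 = 48 b$)
$q{\left(U,d \right)} = \frac{48 d^{2} + 49 d}{U + d}$ ($q{\left(U,d \right)} = \frac{d + 48 \left(d + d d\right)}{U + d} = \frac{d + 48 \left(d + d^{2}\right)}{U + d} = \frac{d + \left(48 d + 48 d^{2}\right)}{U + d} = \frac{48 d^{2} + 49 d}{U + d}$)
$\left(-35583 + q{\left(-174,19 \right)}\right) \left(22625 + 32812\right) = \left(-35583 + \frac{19 \left(49 + 48 \cdot 19\right)}{-174 + 19}\right) \left(22625 + 32812\right) = \left(-35583 + \frac{19 \left(49 + 912\right)}{-155}\right) 55437 = \left(-35583 + 19 \left(- \frac{1}{155}\right) 961\right) 55437 = \left(-35583 - \frac{589}{5}\right) 55437 = \left(- \frac{178504}{5}\right) 55437 = - \frac{9895726248}{5}$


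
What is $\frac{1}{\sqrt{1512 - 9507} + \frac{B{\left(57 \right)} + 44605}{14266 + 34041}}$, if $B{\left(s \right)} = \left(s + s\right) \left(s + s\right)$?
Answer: $\frac{2782531507}{18660180035956} - \frac{2333566249 i \sqrt{7995}}{18660180035956} \approx 0.00014912 - 0.011182 i$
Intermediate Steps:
$B{\left(s \right)} = 4 s^{2}$ ($B{\left(s \right)} = 2 s 2 s = 4 s^{2}$)
$\frac{1}{\sqrt{1512 - 9507} + \frac{B{\left(57 \right)} + 44605}{14266 + 34041}} = \frac{1}{\sqrt{1512 - 9507} + \frac{4 \cdot 57^{2} + 44605}{14266 + 34041}} = \frac{1}{\sqrt{-7995} + \frac{4 \cdot 3249 + 44605}{48307}} = \frac{1}{i \sqrt{7995} + \left(12996 + 44605\right) \frac{1}{48307}} = \frac{1}{i \sqrt{7995} + 57601 \cdot \frac{1}{48307}} = \frac{1}{i \sqrt{7995} + \frac{57601}{48307}} = \frac{1}{\frac{57601}{48307} + i \sqrt{7995}}$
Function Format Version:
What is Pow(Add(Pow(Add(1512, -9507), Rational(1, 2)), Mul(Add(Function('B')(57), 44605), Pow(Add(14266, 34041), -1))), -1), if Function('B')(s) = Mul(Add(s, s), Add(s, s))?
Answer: Add(Rational(2782531507, 18660180035956), Mul(Rational(-2333566249, 18660180035956), I, Pow(7995, Rational(1, 2)))) ≈ Add(0.00014912, Mul(-0.011182, I))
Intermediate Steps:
Function('B')(s) = Mul(4, Pow(s, 2)) (Function('B')(s) = Mul(Mul(2, s), Mul(2, s)) = Mul(4, Pow(s, 2)))
Pow(Add(Pow(Add(1512, -9507), Rational(1, 2)), Mul(Add(Function('B')(57), 44605), Pow(Add(14266, 34041), -1))), -1) = Pow(Add(Pow(Add(1512, -9507), Rational(1, 2)), Mul(Add(Mul(4, Pow(57, 2)), 44605), Pow(Add(14266, 34041), -1))), -1) = Pow(Add(Pow(-7995, Rational(1, 2)), Mul(Add(Mul(4, 3249), 44605), Pow(48307, -1))), -1) = Pow(Add(Mul(I, Pow(7995, Rational(1, 2))), Mul(Add(12996, 44605), Rational(1, 48307))), -1) = Pow(Add(Mul(I, Pow(7995, Rational(1, 2))), Mul(57601, Rational(1, 48307))), -1) = Pow(Add(Mul(I, Pow(7995, Rational(1, 2))), Rational(57601, 48307)), -1) = Pow(Add(Rational(57601, 48307), Mul(I, Pow(7995, Rational(1, 2)))), -1)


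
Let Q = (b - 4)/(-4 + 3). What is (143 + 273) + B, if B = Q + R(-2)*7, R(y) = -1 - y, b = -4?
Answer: 431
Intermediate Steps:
Q = 8 (Q = (-4 - 4)/(-4 + 3) = -8/(-1) = -8*(-1) = 8)
B = 15 (B = 8 + (-1 - 1*(-2))*7 = 8 + (-1 + 2)*7 = 8 + 1*7 = 8 + 7 = 15)
(143 + 273) + B = (143 + 273) + 15 = 416 + 15 = 431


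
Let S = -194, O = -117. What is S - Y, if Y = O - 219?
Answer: 142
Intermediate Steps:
Y = -336 (Y = -117 - 219 = -336)
S - Y = -194 - 1*(-336) = -194 + 336 = 142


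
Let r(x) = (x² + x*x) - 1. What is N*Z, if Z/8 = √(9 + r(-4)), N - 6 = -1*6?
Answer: 0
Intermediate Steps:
r(x) = -1 + 2*x² (r(x) = (x² + x²) - 1 = 2*x² - 1 = -1 + 2*x²)
N = 0 (N = 6 - 1*6 = 6 - 6 = 0)
Z = 16*√10 (Z = 8*√(9 + (-1 + 2*(-4)²)) = 8*√(9 + (-1 + 2*16)) = 8*√(9 + (-1 + 32)) = 8*√(9 + 31) = 8*√40 = 8*(2*√10) = 16*√10 ≈ 50.596)
N*Z = 0*(16*√10) = 0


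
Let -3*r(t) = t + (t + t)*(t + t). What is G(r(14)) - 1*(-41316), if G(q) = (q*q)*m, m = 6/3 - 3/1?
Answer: -29440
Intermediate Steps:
m = -1 (m = 6*(⅓) - 3*1 = 2 - 3 = -1)
r(t) = -4*t²/3 - t/3 (r(t) = -(t + (t + t)*(t + t))/3 = -(t + (2*t)*(2*t))/3 = -(t + 4*t²)/3 = -4*t²/3 - t/3)
G(q) = -q² (G(q) = (q*q)*(-1) = q²*(-1) = -q²)
G(r(14)) - 1*(-41316) = -(-⅓*14*(1 + 4*14))² - 1*(-41316) = -(-⅓*14*(1 + 56))² + 41316 = -(-⅓*14*57)² + 41316 = -1*(-266)² + 41316 = -1*70756 + 41316 = -70756 + 41316 = -29440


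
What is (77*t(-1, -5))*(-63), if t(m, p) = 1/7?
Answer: -693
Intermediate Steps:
t(m, p) = 1/7
(77*t(-1, -5))*(-63) = (77*(1/7))*(-63) = 11*(-63) = -693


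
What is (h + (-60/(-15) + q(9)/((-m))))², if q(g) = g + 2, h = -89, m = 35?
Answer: 8916196/1225 ≈ 7278.5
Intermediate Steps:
q(g) = 2 + g
(h + (-60/(-15) + q(9)/((-m))))² = (-89 + (-60/(-15) + (2 + 9)/((-1*35))))² = (-89 + (-60*(-1/15) + 11/(-35)))² = (-89 + (4 + 11*(-1/35)))² = (-89 + (4 - 11/35))² = (-89 + 129/35)² = (-2986/35)² = 8916196/1225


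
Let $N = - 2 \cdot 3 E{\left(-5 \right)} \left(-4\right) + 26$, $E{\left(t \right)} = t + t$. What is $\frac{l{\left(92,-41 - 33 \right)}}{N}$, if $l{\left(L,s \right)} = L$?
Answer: $- \frac{46}{107} \approx -0.42991$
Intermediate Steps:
$E{\left(t \right)} = 2 t$
$N = -214$ ($N = - 2 \cdot 3 \cdot 2 \left(-5\right) \left(-4\right) + 26 = - 2 \cdot 3 \left(-10\right) \left(-4\right) + 26 = - 2 \left(\left(-30\right) \left(-4\right)\right) + 26 = \left(-2\right) 120 + 26 = -240 + 26 = -214$)
$\frac{l{\left(92,-41 - 33 \right)}}{N} = \frac{92}{-214} = 92 \left(- \frac{1}{214}\right) = - \frac{46}{107}$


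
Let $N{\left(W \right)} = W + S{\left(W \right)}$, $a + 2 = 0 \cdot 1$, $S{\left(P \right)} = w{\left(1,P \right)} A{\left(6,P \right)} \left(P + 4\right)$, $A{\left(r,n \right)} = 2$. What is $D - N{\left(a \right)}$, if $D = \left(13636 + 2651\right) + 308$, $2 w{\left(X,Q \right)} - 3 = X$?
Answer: $16589$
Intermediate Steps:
$w{\left(X,Q \right)} = \frac{3}{2} + \frac{X}{2}$
$D = 16595$ ($D = 16287 + 308 = 16595$)
$S{\left(P \right)} = 16 + 4 P$ ($S{\left(P \right)} = \left(\frac{3}{2} + \frac{1}{2} \cdot 1\right) 2 \left(P + 4\right) = \left(\frac{3}{2} + \frac{1}{2}\right) 2 \left(4 + P\right) = 2 \cdot 2 \left(4 + P\right) = 4 \left(4 + P\right) = 16 + 4 P$)
$a = -2$ ($a = -2 + 0 \cdot 1 = -2 + 0 = -2$)
$N{\left(W \right)} = 16 + 5 W$ ($N{\left(W \right)} = W + \left(16 + 4 W\right) = 16 + 5 W$)
$D - N{\left(a \right)} = 16595 - \left(16 + 5 \left(-2\right)\right) = 16595 - \left(16 - 10\right) = 16595 - 6 = 16589$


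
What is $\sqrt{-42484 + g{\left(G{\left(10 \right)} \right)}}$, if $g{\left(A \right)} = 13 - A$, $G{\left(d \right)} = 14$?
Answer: $i \sqrt{42485} \approx 206.12 i$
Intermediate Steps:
$\sqrt{-42484 + g{\left(G{\left(10 \right)} \right)}} = \sqrt{-42484 + \left(13 - 14\right)} = \sqrt{-42484 - 1} = \sqrt{-42485} = i \sqrt{42485}$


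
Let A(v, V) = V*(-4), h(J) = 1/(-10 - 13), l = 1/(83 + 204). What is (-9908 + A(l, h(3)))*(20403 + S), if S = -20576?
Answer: 39423240/23 ≈ 1.7141e+6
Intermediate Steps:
l = 1/287 ≈ 0.0034843
h(J) = -1/23 (h(J) = 1/(-23) = -1/23)
A(v, V) = -4*V
(-9908 + A(l, h(3)))*(20403 + S) = (-9908 - 4*(-1/23))*(20403 - 20576) = (-9908 + 4/23)*(-173) = -227880/23*(-173) = 39423240/23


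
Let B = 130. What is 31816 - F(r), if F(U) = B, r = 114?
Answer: 31686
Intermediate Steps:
F(U) = 130
31816 - F(r) = 31816 - 1*130 = 31816 - 130 = 31686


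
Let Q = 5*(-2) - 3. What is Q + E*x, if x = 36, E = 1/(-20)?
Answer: -74/5 ≈ -14.800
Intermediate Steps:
E = -1/20 ≈ -0.050000
Q = -13 (Q = -10 - 3 = -13)
Q + E*x = -13 - 1/20*36 = -13 - 9/5 = -74/5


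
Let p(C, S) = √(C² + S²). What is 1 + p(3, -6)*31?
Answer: 1 + 93*√5 ≈ 208.95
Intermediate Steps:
1 + p(3, -6)*31 = 1 + √(3² + (-6)²)*31 = 1 + √(9 + 36)*31 = 1 + √45*31 = 1 + (3*√5)*31 = 1 + 93*√5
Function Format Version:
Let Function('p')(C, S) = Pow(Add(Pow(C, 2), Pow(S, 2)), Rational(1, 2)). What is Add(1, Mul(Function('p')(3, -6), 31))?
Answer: Add(1, Mul(93, Pow(5, Rational(1, 2)))) ≈ 208.95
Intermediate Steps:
Add(1, Mul(Function('p')(3, -6), 31)) = Add(1, Mul(Pow(Add(Pow(3, 2), Pow(-6, 2)), Rational(1, 2)), 31)) = Add(1, Mul(Pow(Add(9, 36), Rational(1, 2)), 31)) = Add(1, Mul(Pow(45, Rational(1, 2)), 31)) = Add(1, Mul(Mul(3, Pow(5, Rational(1, 2))), 31)) = Add(1, Mul(93, Pow(5, Rational(1, 2))))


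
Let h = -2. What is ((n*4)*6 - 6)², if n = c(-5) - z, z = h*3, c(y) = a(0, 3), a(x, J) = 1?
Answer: 26244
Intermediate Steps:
c(y) = 1
z = -6 (z = -2*3 = -6)
n = 7 (n = 1 - 1*(-6) = 1 + 6 = 7)
((n*4)*6 - 6)² = ((7*4)*6 - 6)² = (28*6 - 6)² = (168 - 6)² = 162² = 26244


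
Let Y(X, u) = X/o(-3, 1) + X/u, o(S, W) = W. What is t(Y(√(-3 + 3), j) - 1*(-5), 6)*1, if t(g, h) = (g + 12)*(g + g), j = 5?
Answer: 170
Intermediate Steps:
Y(X, u) = X + X/u (Y(X, u) = X/1 + X/u = X*1 + X/u = X + X/u)
t(g, h) = 2*g*(12 + g) (t(g, h) = (12 + g)*(2*g) = 2*g*(12 + g))
t(Y(√(-3 + 3), j) - 1*(-5), 6)*1 = (2*((√(-3 + 3) + √(-3 + 3)/5) - 1*(-5))*(12 + ((√(-3 + 3) + √(-3 + 3)/5) - 1*(-5))))*1 = (2*((√0 + √0*(⅕)) + 5)*(12 + ((√0 + √0*(⅕)) + 5)))*1 = (2*((0 + 0*(⅕)) + 5)*(12 + ((0 + 0*(⅕)) + 5)))*1 = (2*((0 + 0) + 5)*(12 + ((0 + 0) + 5)))*1 = (2*(0 + 5)*(12 + (0 + 5)))*1 = (2*5*(12 + 5))*1 = (2*5*17)*1 = 170*1 = 170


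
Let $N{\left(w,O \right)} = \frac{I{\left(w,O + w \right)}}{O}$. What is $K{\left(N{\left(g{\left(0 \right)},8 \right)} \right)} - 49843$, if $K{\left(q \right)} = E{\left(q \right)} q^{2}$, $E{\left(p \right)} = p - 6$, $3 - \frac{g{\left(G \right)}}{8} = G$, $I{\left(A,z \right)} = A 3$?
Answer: $-49600$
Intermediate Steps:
$I{\left(A,z \right)} = 3 A$
$g{\left(G \right)} = 24 - 8 G$
$E{\left(p \right)} = -6 + p$
$N{\left(w,O \right)} = \frac{3 w}{O}$
$K{\left(q \right)} = q^{2} \left(-6 + q\right)$ ($K{\left(q \right)} = \left(-6 + q\right) q^{2} = q^{2} \left(-6 + q\right)$)
$K{\left(N{\left(g{\left(0 \right)},8 \right)} \right)} - 49843 = \left(\frac{3 \left(24 - 0\right)}{8}\right)^{2} \left(-6 + \frac{3 \left(24 - 0\right)}{8}\right) - 49843 = \left(3 \left(24 + 0\right) \frac{1}{8}\right)^{2} \left(-6 + 3 \left(24 + 0\right) \frac{1}{8}\right) - 49843 = \left(3 \cdot 24 \cdot \frac{1}{8}\right)^{2} \left(-6 + 3 \cdot 24 \cdot \frac{1}{8}\right) - 49843 = 9^{2} \left(-6 + 9\right) - 49843 = 81 \cdot 3 - 49843 = 243 - 49843 = -49600$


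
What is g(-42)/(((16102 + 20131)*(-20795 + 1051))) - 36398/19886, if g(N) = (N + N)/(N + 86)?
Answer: -143212077833725/78243732731296 ≈ -1.8303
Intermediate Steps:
g(N) = 2*N/(86 + N) (g(N) = (2*N)/(86 + N) = 2*N/(86 + N))
g(-42)/(((16102 + 20131)*(-20795 + 1051))) - 36398/19886 = (2*(-42)/(86 - 42))/(((16102 + 20131)*(-20795 + 1051))) - 36398/19886 = (2*(-42)/44)/((36233*(-19744))) - 36398*1/19886 = (2*(-42)*(1/44))/(-715384352) - 18199/9943 = -21/11*(-1/715384352) - 18199/9943 = 21/7869227872 - 18199/9943 = -143212077833725/78243732731296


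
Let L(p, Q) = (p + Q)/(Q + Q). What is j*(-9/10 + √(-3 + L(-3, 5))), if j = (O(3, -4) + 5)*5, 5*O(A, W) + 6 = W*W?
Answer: -63/2 + 7*I*√70 ≈ -31.5 + 58.566*I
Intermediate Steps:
O(A, W) = -6/5 + W²/5 (O(A, W) = -6/5 + (W*W)/5 = -6/5 + W²/5)
j = 35 (j = ((-6/5 + (⅕)*(-4)²) + 5)*5 = ((-6/5 + (⅕)*16) + 5)*5 = ((-6/5 + 16/5) + 5)*5 = (2 + 5)*5 = 7*5 = 35)
L(p, Q) = (Q + p)/(2*Q) (L(p, Q) = (Q + p)/((2*Q)) = (Q + p)*(1/(2*Q)) = (Q + p)/(2*Q))
j*(-9/10 + √(-3 + L(-3, 5))) = 35*(-9/10 + √(-3 + (½)*(5 - 3)/5)) = 35*(-9*⅒ + √(-3 + (½)*(⅕)*2)) = 35*(-9/10 + √(-3 + ⅕)) = 35*(-9/10 + √(-14/5)) = 35*(-9/10 + I*√70/5) = -63/2 + 7*I*√70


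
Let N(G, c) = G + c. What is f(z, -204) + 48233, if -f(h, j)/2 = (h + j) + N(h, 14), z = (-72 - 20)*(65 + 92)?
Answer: 106389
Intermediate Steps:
z = -14444 (z = -92*157 = -14444)
f(h, j) = -28 - 4*h - 2*j (f(h, j) = -2*((h + j) + (h + 14)) = -2*((h + j) + (14 + h)) = -2*(14 + j + 2*h) = -28 - 4*h - 2*j)
f(z, -204) + 48233 = (-28 - 4*(-14444) - 2*(-204)) + 48233 = (-28 + 57776 + 408) + 48233 = 58156 + 48233 = 106389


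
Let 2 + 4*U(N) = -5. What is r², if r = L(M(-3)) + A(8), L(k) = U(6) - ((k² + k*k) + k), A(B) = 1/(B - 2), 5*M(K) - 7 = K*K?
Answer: 57441241/90000 ≈ 638.24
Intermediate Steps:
U(N) = -7/4 (U(N) = -½ + (¼)*(-5) = -½ - 5/4 = -7/4)
M(K) = 7/5 + K²/5 (M(K) = 7/5 + (K*K)/5 = 7/5 + K²/5)
A(B) = 1/(-2 + B)
L(k) = -7/4 - k - 2*k² (L(k) = -7/4 - ((k² + k*k) + k) = -7/4 - ((k² + k²) + k) = -7/4 - (2*k² + k) = -7/4 - (k + 2*k²) = -7/4 + (-k - 2*k²) = -7/4 - k - 2*k²)
r = -7579/300 (r = (-7/4 - (7/5 + (⅕)*(-3)²) - 2*(7/5 + (⅕)*(-3)²)²) + 1/(-2 + 8) = (-7/4 - (7/5 + (⅕)*9) - 2*(7/5 + (⅕)*9)²) + 1/6 = (-7/4 - (7/5 + 9/5) - 2*(7/5 + 9/5)²) + ⅙ = (-7/4 - 1*16/5 - 2*(16/5)²) + ⅙ = (-7/4 - 16/5 - 2*256/25) + ⅙ = (-7/4 - 16/5 - 512/25) + ⅙ = -2543/100 + ⅙ = -7579/300 ≈ -25.263)
r² = (-7579/300)² = 57441241/90000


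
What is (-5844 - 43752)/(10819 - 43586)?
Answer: 49596/32767 ≈ 1.5136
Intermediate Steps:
(-5844 - 43752)/(10819 - 43586) = -49596/(-32767) = -49596*(-1/32767) = 49596/32767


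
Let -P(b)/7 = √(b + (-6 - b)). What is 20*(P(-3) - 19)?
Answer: -380 - 140*I*√6 ≈ -380.0 - 342.93*I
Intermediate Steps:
P(b) = -7*I*√6 (P(b) = -7*√(b + (-6 - b)) = -7*I*√6)
20*(P(-3) - 19) = 20*(-7*I*√6 - 19) = 20*(-19 - 7*I*√6) = -380 - 140*I*√6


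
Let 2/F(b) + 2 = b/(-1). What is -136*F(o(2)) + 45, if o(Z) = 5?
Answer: 587/7 ≈ 83.857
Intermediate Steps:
F(b) = 2/(-2 - b) (F(b) = 2/(-2 + b/(-1)) = 2/(-2 + b*(-1)) = 2/(-2 - b))
-136*F(o(2)) + 45 = -(-272)/(2 + 5) + 45 = -(-272)/7 + 45 = -136*(-2/7) + 45 = 272/7 + 45 = 587/7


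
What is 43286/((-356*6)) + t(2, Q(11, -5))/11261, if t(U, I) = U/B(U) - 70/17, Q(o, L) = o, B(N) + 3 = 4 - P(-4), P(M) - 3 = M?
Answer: -4143327595/204454716 ≈ -20.265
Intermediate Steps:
P(M) = 3 + M
B(N) = 2 (B(N) = -3 + (4 - (3 - 4)) = -3 + (4 - 1*(-1)) = -3 + (4 + 1) = -3 + 5 = 2)
t(U, I) = -70/17 + U/2 (t(U, I) = U/2 - 70/17 = -70/17 + U/2)
43286/((-356*6)) + t(2, Q(11, -5))/11261 = 43286/((-356*6)) + (-70/17 + (½)*2)/11261 = 43286/(-2136) + (-70/17 + 1)*(1/11261) = 43286*(-1/2136) - 53/17*1/11261 = -21643/1068 - 53/191437 = -4143327595/204454716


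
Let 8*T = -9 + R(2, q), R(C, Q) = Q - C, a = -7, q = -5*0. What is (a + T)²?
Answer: 4489/64 ≈ 70.141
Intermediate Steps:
q = 0
T = -11/8 (T = (-9 + (0 - 1*2))/8 = (-9 + (0 - 2))/8 = (-9 - 2)/8 = (⅛)*(-11) = -11/8 ≈ -1.3750)
(a + T)² = (-7 - 11/8)² = (-67/8)² = 4489/64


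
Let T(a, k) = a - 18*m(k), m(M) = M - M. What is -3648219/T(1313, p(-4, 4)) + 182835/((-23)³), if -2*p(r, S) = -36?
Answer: -44627942928/15975271 ≈ -2793.6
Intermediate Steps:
m(M) = 0
p(r, S) = 18 (p(r, S) = -½*(-36) = 18)
T(a, k) = a (T(a, k) = a - 18*0 = a + 0 = a)
-3648219/T(1313, p(-4, 4)) + 182835/((-23)³) = -3648219/1313 + 182835/((-23)³) = -3648219*1/1313 + 182835/(-12167) = -3648219/1313 + 182835*(-1/12167) = -3648219/1313 - 182835/12167 = -44627942928/15975271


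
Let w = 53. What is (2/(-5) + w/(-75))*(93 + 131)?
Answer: -18592/75 ≈ -247.89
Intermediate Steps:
(2/(-5) + w/(-75))*(93 + 131) = (2/(-5) + 53/(-75))*(93 + 131) = (2*(-1/5) + 53*(-1/75))*224 = (-2/5 - 53/75)*224 = -83/75*224 = -18592/75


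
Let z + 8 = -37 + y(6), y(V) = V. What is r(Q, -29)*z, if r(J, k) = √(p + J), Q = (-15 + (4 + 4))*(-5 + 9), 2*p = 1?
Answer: -39*I*√110/2 ≈ -204.52*I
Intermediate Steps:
p = ½ (p = (½)*1 = ½ ≈ 0.50000)
Q = -28 (Q = (-15 + 8)*4 = -7*4 = -28)
r(J, k) = √(½ + J)
z = -39 (z = -8 + (-37 + 6) = -8 - 31 = -39)
r(Q, -29)*z = (√(2 + 4*(-28))/2)*(-39) = (√(2 - 112)/2)*(-39) = (√(-110)/2)*(-39) = ((I*√110)/2)*(-39) = (I*√110/2)*(-39) = -39*I*√110/2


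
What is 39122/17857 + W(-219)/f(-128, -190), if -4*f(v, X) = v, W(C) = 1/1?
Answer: 1269761/571424 ≈ 2.2221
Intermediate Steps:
W(C) = 1
f(v, X) = -v/4
39122/17857 + W(-219)/f(-128, -190) = 39122/17857 + 1/(-¼*(-128)) = 39122*(1/17857) + 1/32 = 39122/17857 + 1*(1/32) = 39122/17857 + 1/32 = 1269761/571424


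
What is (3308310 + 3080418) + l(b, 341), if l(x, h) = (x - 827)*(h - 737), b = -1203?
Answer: 7192608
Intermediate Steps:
l(x, h) = (-827 + x)*(-737 + h)
(3308310 + 3080418) + l(b, 341) = (3308310 + 3080418) + (609499 - 827*341 - 737*(-1203) + 341*(-1203)) = 6388728 + (609499 - 282007 + 886611 - 410223) = 6388728 + 803880 = 7192608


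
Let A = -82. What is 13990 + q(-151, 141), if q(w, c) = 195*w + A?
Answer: -15537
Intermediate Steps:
q(w, c) = -82 + 195*w (q(w, c) = 195*w - 82 = -82 + 195*w)
13990 + q(-151, 141) = 13990 + (-82 + 195*(-151)) = 13990 + (-82 - 29445) = 13990 - 29527 = -15537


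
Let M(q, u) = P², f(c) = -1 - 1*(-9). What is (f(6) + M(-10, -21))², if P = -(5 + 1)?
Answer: 1936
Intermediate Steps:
f(c) = 8 (f(c) = -1 + 9 = 8)
P = -6 (P = -1*6 = -6)
M(q, u) = 36 (M(q, u) = (-6)² = 36)
(f(6) + M(-10, -21))² = (8 + 36)² = 44² = 1936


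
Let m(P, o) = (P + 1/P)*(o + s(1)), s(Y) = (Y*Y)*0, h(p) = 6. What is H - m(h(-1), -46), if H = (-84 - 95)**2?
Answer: 96974/3 ≈ 32325.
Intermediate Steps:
s(Y) = 0 (s(Y) = Y**2*0 = 0)
m(P, o) = o*(P + 1/P) (m(P, o) = (P + 1/P)*(o + 0) = (P + 1/P)*o = o*(P + 1/P))
H = 32041 (H = (-179)**2 = 32041)
H - m(h(-1), -46) = 32041 - (6*(-46) - 46/6) = 32041 - (-276 - 46*1/6) = 32041 - (-276 - 23/3) = 32041 - 1*(-851/3) = 32041 + 851/3 = 96974/3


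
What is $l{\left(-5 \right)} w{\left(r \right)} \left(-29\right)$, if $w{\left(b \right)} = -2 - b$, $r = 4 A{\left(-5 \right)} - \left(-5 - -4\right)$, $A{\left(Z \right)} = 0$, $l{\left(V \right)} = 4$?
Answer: $348$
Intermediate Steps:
$r = 1$ ($r = 4 \cdot 0 - \left(-5 - -4\right) = 0 - \left(-5 + 4\right) = 0 - -1 = 0 + 1 = 1$)
$l{\left(-5 \right)} w{\left(r \right)} \left(-29\right) = 4 \left(-2 - 1\right) \left(-29\right) = 4 \left(-3\right) \left(-29\right) = \left(-12\right) \left(-29\right) = 348$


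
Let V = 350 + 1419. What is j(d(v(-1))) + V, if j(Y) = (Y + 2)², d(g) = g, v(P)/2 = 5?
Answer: 1913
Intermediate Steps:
v(P) = 10 (v(P) = 2*5 = 10)
j(Y) = (2 + Y)²
V = 1769
j(d(v(-1))) + V = (2 + 10)² + 1769 = 12² + 1769 = 144 + 1769 = 1913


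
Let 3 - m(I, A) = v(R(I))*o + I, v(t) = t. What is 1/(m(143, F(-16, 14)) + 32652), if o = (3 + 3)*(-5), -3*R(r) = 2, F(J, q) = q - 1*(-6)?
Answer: 1/32492 ≈ 3.0777e-5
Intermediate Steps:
F(J, q) = 6 + q (F(J, q) = q + 6 = 6 + q)
R(r) = -⅔ (R(r) = -⅓*2 = -⅔)
o = -30 (o = 6*(-5) = -30)
m(I, A) = -17 - I (m(I, A) = 3 - (-⅔*(-30) + I) = 3 - (20 + I) = 3 + (-20 - I) = -17 - I)
1/(m(143, F(-16, 14)) + 32652) = 1/((-17 - 1*143) + 32652) = 1/((-17 - 143) + 32652) = 1/(-160 + 32652) = 1/32492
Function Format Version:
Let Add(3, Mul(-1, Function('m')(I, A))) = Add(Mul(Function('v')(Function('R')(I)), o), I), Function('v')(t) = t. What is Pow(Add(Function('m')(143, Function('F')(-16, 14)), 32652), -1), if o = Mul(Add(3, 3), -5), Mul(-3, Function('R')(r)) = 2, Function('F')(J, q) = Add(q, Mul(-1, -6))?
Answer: Rational(1, 32492) ≈ 3.0777e-5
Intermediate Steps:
Function('F')(J, q) = Add(6, q) (Function('F')(J, q) = Add(q, 6) = Add(6, q))
Function('R')(r) = Rational(-2, 3) (Function('R')(r) = Mul(Rational(-1, 3), 2) = Rational(-2, 3))
o = -30 (o = Mul(6, -5) = -30)
Function('m')(I, A) = Add(-17, Mul(-1, I)) (Function('m')(I, A) = Add(3, Mul(-1, Add(Mul(Rational(-2, 3), -30), I))) = Add(3, Mul(-1, Add(20, I))) = Add(3, Add(-20, Mul(-1, I))) = Add(-17, Mul(-1, I)))
Pow(Add(Function('m')(143, Function('F')(-16, 14)), 32652), -1) = Pow(Add(Add(-17, Mul(-1, 143)), 32652), -1) = Pow(Add(Add(-17, -143), 32652), -1) = Pow(Add(-160, 32652), -1) = Pow(32492, -1) = Rational(1, 32492)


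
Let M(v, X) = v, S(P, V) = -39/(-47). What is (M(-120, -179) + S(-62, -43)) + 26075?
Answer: 1219924/47 ≈ 25956.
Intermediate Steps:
S(P, V) = 39/47 (S(P, V) = -39*(-1/47) = 39/47)
(M(-120, -179) + S(-62, -43)) + 26075 = (-120 + 39/47) + 26075 = -5601/47 + 26075 = 1219924/47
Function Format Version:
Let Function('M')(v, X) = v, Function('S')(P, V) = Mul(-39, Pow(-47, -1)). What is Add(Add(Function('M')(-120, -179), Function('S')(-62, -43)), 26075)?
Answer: Rational(1219924, 47) ≈ 25956.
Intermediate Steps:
Function('S')(P, V) = Rational(39, 47) (Function('S')(P, V) = Mul(-39, Rational(-1, 47)) = Rational(39, 47))
Add(Add(Function('M')(-120, -179), Function('S')(-62, -43)), 26075) = Add(Add(-120, Rational(39, 47)), 26075) = Add(Rational(-5601, 47), 26075) = Rational(1219924, 47)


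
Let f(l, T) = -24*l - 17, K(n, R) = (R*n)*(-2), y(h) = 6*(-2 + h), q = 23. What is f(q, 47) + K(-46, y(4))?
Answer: 535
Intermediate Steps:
y(h) = -12 + 6*h
K(n, R) = -2*R*n
f(l, T) = -17 - 24*l
f(q, 47) + K(-46, y(4)) = (-17 - 24*23) - 2*(-12 + 6*4)*(-46) = (-17 - 552) - 2*(-12 + 24)*(-46) = -569 - 2*12*(-46) = -569 + 1104 = 535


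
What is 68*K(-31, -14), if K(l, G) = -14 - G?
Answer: 0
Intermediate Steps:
68*K(-31, -14) = 68*(-14 - 1*(-14)) = 68*(-14 + 14) = 68*0 = 0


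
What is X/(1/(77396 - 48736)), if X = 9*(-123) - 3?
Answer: -31812600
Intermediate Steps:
X = -1110 (X = -1107 - 3 = -1110)
X/(1/(77396 - 48736)) = -1110/(1/(77396 - 48736)) = -1110/(1/28660) = -1110/1/28660 = -1110*28660 = -31812600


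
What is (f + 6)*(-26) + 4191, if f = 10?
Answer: 3775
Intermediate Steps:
(f + 6)*(-26) + 4191 = (10 + 6)*(-26) + 4191 = 16*(-26) + 4191 = -416 + 4191 = 3775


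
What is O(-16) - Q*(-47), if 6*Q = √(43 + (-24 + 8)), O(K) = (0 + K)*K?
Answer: 256 + 47*√3/2 ≈ 296.70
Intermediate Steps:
O(K) = K² (O(K) = K*K = K²)
Q = √3/2 (Q = √(43 + (-24 + 8))/6 = √(43 - 16)/6 = √27/6 = (3*√3)/6 = √3/2 ≈ 0.86602)
O(-16) - Q*(-47) = (-16)² - √3/2*(-47) = 256 - (-47)*√3/2 = 256 + 47*√3/2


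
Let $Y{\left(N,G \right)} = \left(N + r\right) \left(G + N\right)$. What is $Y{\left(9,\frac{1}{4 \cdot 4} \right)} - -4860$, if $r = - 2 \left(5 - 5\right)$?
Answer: $\frac{79065}{16} \approx 4941.6$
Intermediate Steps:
$r = 0$ ($r = \left(-2\right) 0 = 0$)
$Y{\left(N,G \right)} = N \left(G + N\right)$ ($Y{\left(N,G \right)} = \left(N + 0\right) \left(G + N\right) = N \left(G + N\right)$)
$Y{\left(9,\frac{1}{4 \cdot 4} \right)} - -4860 = 9 \left(\frac{1}{4 \cdot 4} + 9\right) - -4860 = 9 \left(\frac{1}{16} + 9\right) + 4860 = 9 \cdot \frac{145}{16} + 4860 = \frac{1305}{16} + 4860 = \frac{79065}{16}$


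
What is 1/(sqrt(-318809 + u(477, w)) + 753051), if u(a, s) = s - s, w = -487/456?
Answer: 753051/567086127410 - I*sqrt(318809)/567086127410 ≈ 1.3279e-6 - 9.9567e-10*I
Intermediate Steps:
w = -487/456 (w = -487*1/456 = -487/456 ≈ -1.0680)
u(a, s) = 0
1/(sqrt(-318809 + u(477, w)) + 753051) = 1/(sqrt(-318809 + 0) + 753051) = 1/(sqrt(-318809) + 753051) = 1/(I*sqrt(318809) + 753051) = 1/(753051 + I*sqrt(318809))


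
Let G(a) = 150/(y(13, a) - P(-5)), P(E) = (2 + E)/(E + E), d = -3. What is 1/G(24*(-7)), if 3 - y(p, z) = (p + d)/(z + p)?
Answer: 857/46500 ≈ 0.018430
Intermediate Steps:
y(p, z) = 3 - (-3 + p)/(p + z) (y(p, z) = 3 - (p - 3)/(z + p) = 3 - (-3 + p)/(p + z))
P(E) = (2 + E)/(2*E) (P(E) = (2 + E)/((2*E)) = (2 + E)*(1/(2*E)) = (2 + E)/(2*E))
G(a) = 150/(-3/10 + (29 + 3*a)/(13 + a)) (G(a) = 150/((3 + 2*13 + 3*a)/(13 + a) - (2 - 5)/(2*(-5))) = 150/((3 + 26 + 3*a)/(13 + a) - (-1)*(-3)/(2*5)) = 150/((29 + 3*a)/(13 + a) - 1*3/10) = 150/((29 + 3*a)/(13 + a) - 3/10) = 150/(-3/10 + (29 + 3*a)/(13 + a)))
1/G(24*(-7)) = 1/(1500*(13 + 24*(-7))/(251 + 27*(24*(-7)))) = 1/(1500*(13 - 168)/(251 + 27*(-168))) = 1/(1500*(-155)/(251 - 4536)) = 1/(1500*(-155)/(-4285)) = 1/(1500*(-1/4285)*(-155)) = 1/(46500/857) = 857/46500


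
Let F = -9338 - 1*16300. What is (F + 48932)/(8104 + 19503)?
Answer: 1226/1453 ≈ 0.84377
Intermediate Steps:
F = -25638 (F = -9338 - 16300 = -25638)
(F + 48932)/(8104 + 19503) = (-25638 + 48932)/(8104 + 19503) = 23294/27607 = 23294*(1/27607) = 1226/1453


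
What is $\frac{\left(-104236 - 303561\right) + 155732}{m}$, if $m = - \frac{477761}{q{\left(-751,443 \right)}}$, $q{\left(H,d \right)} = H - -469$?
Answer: $- \frac{71082330}{477761} \approx -148.78$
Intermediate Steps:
$q{\left(H,d \right)} = 469 + H$ ($q{\left(H,d \right)} = H + 469 = 469 + H$)
$m = \frac{477761}{282}$ ($m = - \frac{477761}{469 - 751} = - \frac{477761}{-282} = \left(-477761\right) \left(- \frac{1}{282}\right) = \frac{477761}{282} \approx 1694.2$)
$\frac{\left(-104236 - 303561\right) + 155732}{m} = \frac{\left(-104236 - 303561\right) + 155732}{\frac{477761}{282}} = \left(-407797 + 155732\right) \frac{282}{477761} = \left(-252065\right) \frac{282}{477761} = - \frac{71082330}{477761}$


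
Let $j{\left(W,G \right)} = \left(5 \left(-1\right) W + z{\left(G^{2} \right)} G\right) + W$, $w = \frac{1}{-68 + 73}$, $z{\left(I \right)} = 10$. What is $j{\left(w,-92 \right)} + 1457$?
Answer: $\frac{2681}{5} \approx 536.2$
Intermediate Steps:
$w = \frac{1}{5} \approx 0.2$
$j{\left(W,G \right)} = - 4 W + 10 G$ ($j{\left(W,G \right)} = \left(5 \left(-1\right) W + 10 G\right) + W = \left(- 5 W + 10 G\right) + W = - 4 W + 10 G$)
$j{\left(w,-92 \right)} + 1457 = \left(\left(-4\right) \frac{1}{5} + 10 \left(-92\right)\right) + 1457 = \left(- \frac{4}{5} - 920\right) + 1457 = - \frac{4604}{5} + 1457 = \frac{2681}{5}$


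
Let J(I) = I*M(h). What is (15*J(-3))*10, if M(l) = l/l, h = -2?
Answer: -450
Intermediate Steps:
M(l) = 1
J(I) = I (J(I) = I*1 = I)
(15*J(-3))*10 = (15*(-3))*10 = -45*10 = -450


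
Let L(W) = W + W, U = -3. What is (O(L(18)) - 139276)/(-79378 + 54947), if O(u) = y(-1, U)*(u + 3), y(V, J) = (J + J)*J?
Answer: 138574/24431 ≈ 5.6721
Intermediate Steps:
L(W) = 2*W
y(V, J) = 2*J**2 (y(V, J) = (2*J)*J = 2*J**2)
O(u) = 54 + 18*u (O(u) = (2*(-3)**2)*(u + 3) = (2*9)*(3 + u) = 18*(3 + u) = 54 + 18*u)
(O(L(18)) - 139276)/(-79378 + 54947) = ((54 + 18*(2*18)) - 139276)/(-79378 + 54947) = ((54 + 18*36) - 139276)/(-24431) = ((54 + 648) - 139276)*(-1/24431) = (702 - 139276)*(-1/24431) = -138574*(-1/24431) = 138574/24431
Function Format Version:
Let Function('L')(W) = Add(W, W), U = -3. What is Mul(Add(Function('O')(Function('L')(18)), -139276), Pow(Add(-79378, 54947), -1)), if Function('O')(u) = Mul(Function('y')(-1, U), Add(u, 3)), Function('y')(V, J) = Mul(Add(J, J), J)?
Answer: Rational(138574, 24431) ≈ 5.6721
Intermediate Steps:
Function('L')(W) = Mul(2, W)
Function('y')(V, J) = Mul(2, Pow(J, 2)) (Function('y')(V, J) = Mul(Mul(2, J), J) = Mul(2, Pow(J, 2)))
Function('O')(u) = Add(54, Mul(18, u)) (Function('O')(u) = Mul(Mul(2, Pow(-3, 2)), Add(u, 3)) = Mul(Mul(2, 9), Add(3, u)) = Mul(18, Add(3, u)) = Add(54, Mul(18, u)))
Mul(Add(Function('O')(Function('L')(18)), -139276), Pow(Add(-79378, 54947), -1)) = Mul(Add(Add(54, Mul(18, Mul(2, 18))), -139276), Pow(Add(-79378, 54947), -1)) = Mul(Add(Add(54, Mul(18, 36)), -139276), Pow(-24431, -1)) = Mul(Add(Add(54, 648), -139276), Rational(-1, 24431)) = Mul(Add(702, -139276), Rational(-1, 24431)) = Mul(-138574, Rational(-1, 24431)) = Rational(138574, 24431)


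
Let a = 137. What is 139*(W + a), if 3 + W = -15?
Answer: 16541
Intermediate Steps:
W = -18 (W = -3 - 15 = -18)
139*(W + a) = 139*(-18 + 137) = 139*119 = 16541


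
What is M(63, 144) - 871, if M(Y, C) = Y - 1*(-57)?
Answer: -751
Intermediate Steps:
M(Y, C) = 57 + Y (M(Y, C) = Y + 57 = 57 + Y)
M(63, 144) - 871 = (57 + 63) - 871 = 120 - 871 = -751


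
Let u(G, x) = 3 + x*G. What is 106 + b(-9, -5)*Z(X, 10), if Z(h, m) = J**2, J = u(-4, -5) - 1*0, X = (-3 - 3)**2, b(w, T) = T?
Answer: -2539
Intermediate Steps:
X = 36 (X = (-6)**2 = 36)
u(G, x) = 3 + G*x
J = 23 (J = (3 - 4*(-5)) - 1*0 = (3 + 20) + 0 = 23 + 0 = 23)
Z(h, m) = 529 (Z(h, m) = 23**2 = 529)
106 + b(-9, -5)*Z(X, 10) = 106 - 5*529 = 106 - 2645 = -2539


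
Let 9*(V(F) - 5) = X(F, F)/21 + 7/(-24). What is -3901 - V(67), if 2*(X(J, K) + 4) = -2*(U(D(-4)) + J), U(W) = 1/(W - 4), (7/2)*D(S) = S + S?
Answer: -64957819/16632 ≈ -3905.6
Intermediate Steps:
D(S) = 4*S/7 (D(S) = 2*(S + S)/7 = 2*(2*S)/7 = 4*S/7)
U(W) = 1/(-4 + W)
X(J, K) = -169/44 - J (X(J, K) = -4 + (-2*(1/(-4 + (4/7)*(-4)) + J))/2 = -4 + (-2*(1/(-4 - 16/7) + J))/2 = -4 + (-2*(1/(-44/7) + J))/2 = -4 + (-2*(-7/44 + J))/2 = -4 + (7/22 - 2*J)/2 = -4 + (7/44 - J) = -169/44 - J)
V(F) = 82283/16632 - F/189 (V(F) = 5 + ((-169/44 - F)/21 + 7/(-24))/9 = 5 + ((-169/44 - F)*(1/21) + 7*(-1/24))/9 = 5 + ((-169/924 - F/21) - 7/24)/9 = 5 + (-877/1848 - F/21)/9 = 5 + (-877/16632 - F/189) = 82283/16632 - F/189)
-3901 - V(67) = -3901 - (82283/16632 - 1/189*67) = -3901 - (82283/16632 - 67/189) = -3901 - 1*76387/16632 = -3901 - 76387/16632 = -64957819/16632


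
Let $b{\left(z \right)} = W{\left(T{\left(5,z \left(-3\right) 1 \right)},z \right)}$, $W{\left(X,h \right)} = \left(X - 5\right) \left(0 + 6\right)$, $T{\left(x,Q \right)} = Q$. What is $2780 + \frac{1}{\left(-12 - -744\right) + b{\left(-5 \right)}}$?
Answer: $\frac{2201761}{792} \approx 2780.0$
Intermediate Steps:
$W{\left(X,h \right)} = -30 + 6 X$ ($W{\left(X,h \right)} = \left(-5 + X\right) 6 = -30 + 6 X$)
$b{\left(z \right)} = -30 - 18 z$ ($b{\left(z \right)} = -30 + 6 z \left(-3\right) 1 = -30 + 6 - 3 z 1 = -30 + 6 \left(- 3 z\right) = -30 - 18 z$)
$2780 + \frac{1}{\left(-12 - -744\right) + b{\left(-5 \right)}} = 2780 + \frac{1}{\left(-12 - -744\right) - -60} = 2780 + \frac{1}{\left(-12 + 744\right) + \left(-30 + 90\right)} = 2780 + \frac{1}{732 + 60} = 2780 + \frac{1}{792} = \frac{2201761}{792}$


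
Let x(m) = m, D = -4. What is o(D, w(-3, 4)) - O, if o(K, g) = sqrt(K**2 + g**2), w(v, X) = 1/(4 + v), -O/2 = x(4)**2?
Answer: 32 + sqrt(17) ≈ 36.123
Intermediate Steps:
O = -32 (O = -2*4**2 = -2*16 = -32)
o(D, w(-3, 4)) - O = sqrt((-4)**2 + (1/(4 - 3))**2) - 1*(-32) = sqrt(16 + (1/1)**2) + 32 = sqrt(16 + 1**2) + 32 = sqrt(16 + 1) + 32 = sqrt(17) + 32 = 32 + sqrt(17)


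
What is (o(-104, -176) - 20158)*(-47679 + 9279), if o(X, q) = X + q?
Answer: 784819200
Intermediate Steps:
(o(-104, -176) - 20158)*(-47679 + 9279) = ((-104 - 176) - 20158)*(-47679 + 9279) = (-280 - 20158)*(-38400) = -20438*(-38400) = 784819200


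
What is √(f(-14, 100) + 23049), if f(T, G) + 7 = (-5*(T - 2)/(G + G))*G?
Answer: √23082 ≈ 151.93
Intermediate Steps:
f(T, G) = -2 - 5*T/2 (f(T, G) = -7 + (-5*(T - 2)/(G + G))*G = -7 + (-5*(-2 + T)/(2*G))*G = -7 + (5 - 5*T/2) = -2 - 5*T/2)
√(f(-14, 100) + 23049) = √((-2 - 5/2*(-14)) + 23049) = √((-2 + 35) + 23049) = √(33 + 23049) = √23082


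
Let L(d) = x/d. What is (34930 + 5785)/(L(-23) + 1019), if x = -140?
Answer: 936445/23577 ≈ 39.719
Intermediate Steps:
L(d) = -140/d
(34930 + 5785)/(L(-23) + 1019) = (34930 + 5785)/(-140/(-23) + 1019) = 40715/(-140*(-1/23) + 1019) = 40715/(140/23 + 1019) = 40715/(23577/23) = 40715*(23/23577) = 936445/23577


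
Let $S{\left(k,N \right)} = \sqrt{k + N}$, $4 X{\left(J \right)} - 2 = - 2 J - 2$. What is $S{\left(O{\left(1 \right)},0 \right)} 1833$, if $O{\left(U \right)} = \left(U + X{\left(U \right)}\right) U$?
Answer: $\frac{1833 \sqrt{2}}{2} \approx 1296.1$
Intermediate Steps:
$X{\left(J \right)} = - \frac{J}{2}$ ($X{\left(J \right)} = \frac{1}{2} + \frac{- 2 J - 2}{4} = \frac{1}{2} + \frac{-2 - 2 J}{4} = \frac{1}{2} - \left(\frac{1}{2} + \frac{J}{2}\right) = - \frac{J}{2}$)
$O{\left(U \right)} = \frac{U^{2}}{2}$ ($O{\left(U \right)} = \left(U - \frac{U}{2}\right) U = \frac{U}{2} U = \frac{U^{2}}{2}$)
$S{\left(k,N \right)} = \sqrt{N + k}$
$S{\left(O{\left(1 \right)},0 \right)} 1833 = \sqrt{0 + \frac{1^{2}}{2}} \cdot 1833 = \sqrt{0 + \frac{1}{2} \cdot 1} \cdot 1833 = \sqrt{0 + \frac{1}{2}} \cdot 1833 = \sqrt{\frac{1}{2}} \cdot 1833 = \frac{\sqrt{2}}{2} \cdot 1833 = \frac{1833 \sqrt{2}}{2}$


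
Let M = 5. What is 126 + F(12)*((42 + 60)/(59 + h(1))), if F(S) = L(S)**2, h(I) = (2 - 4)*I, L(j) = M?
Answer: 3244/19 ≈ 170.74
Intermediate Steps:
L(j) = 5
h(I) = -2*I
F(S) = 25 (F(S) = 5**2 = 25)
126 + F(12)*((42 + 60)/(59 + h(1))) = 126 + 25*((42 + 60)/(59 - 2*1)) = 126 + 25*(102/(59 - 2)) = 126 + 25*(102/57) = 126 + 25*(102*(1/57)) = 126 + 25*(34/19) = 126 + 850/19 = 3244/19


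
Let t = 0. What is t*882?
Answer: 0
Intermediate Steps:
t*882 = 0*882 = 0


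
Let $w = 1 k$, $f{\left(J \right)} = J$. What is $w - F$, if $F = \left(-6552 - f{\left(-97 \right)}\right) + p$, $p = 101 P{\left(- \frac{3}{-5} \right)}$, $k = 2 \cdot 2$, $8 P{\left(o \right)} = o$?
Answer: $\frac{258057}{40} \approx 6451.4$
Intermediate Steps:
$P{\left(o \right)} = \frac{o}{8}$
$k = 4$
$p = \frac{303}{40}$ ($p = 101 \frac{\left(-3\right) \frac{1}{-5}}{8} = 101 \frac{\left(-3\right) \left(- \frac{1}{5}\right)}{8} = 101 \cdot \frac{1}{8} \cdot \frac{3}{5} = 101 \cdot \frac{3}{40} = \frac{303}{40} \approx 7.575$)
$w = 4$ ($w = 1 \cdot 4 = 4$)
$F = - \frac{257897}{40}$ ($F = \left(-6552 - -97\right) + \frac{303}{40} = \left(-6552 + 97\right) + \frac{303}{40} = -6455 + \frac{303}{40} = - \frac{257897}{40} \approx -6447.4$)
$w - F = 4 - - \frac{257897}{40} = 4 + \frac{257897}{40} = \frac{258057}{40}$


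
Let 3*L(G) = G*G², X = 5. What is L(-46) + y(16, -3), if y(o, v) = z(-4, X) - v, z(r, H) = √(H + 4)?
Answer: -97318/3 ≈ -32439.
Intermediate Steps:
L(G) = G³/3 (L(G) = (G*G²)/3 = G³/3)
z(r, H) = √(4 + H)
y(o, v) = 3 - v (y(o, v) = √(4 + 5) - v = √9 - v = 3 - v)
L(-46) + y(16, -3) = (⅓)*(-46)³ + (3 - 1*(-3)) = (⅓)*(-97336) + (3 + 3) = -97336/3 + 6 = -97318/3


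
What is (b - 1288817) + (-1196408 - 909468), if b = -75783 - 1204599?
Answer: -4675075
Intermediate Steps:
b = -1280382
(b - 1288817) + (-1196408 - 909468) = (-1280382 - 1288817) + (-1196408 - 909468) = -2569199 - 2105876 = -4675075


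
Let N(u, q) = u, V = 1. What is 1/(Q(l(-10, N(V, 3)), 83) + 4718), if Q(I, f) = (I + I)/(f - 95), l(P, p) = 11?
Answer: 6/28297 ≈ 0.00021204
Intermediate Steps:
Q(I, f) = 2*I/(-95 + f) (Q(I, f) = (2*I)/(-95 + f) = 2*I/(-95 + f))
1/(Q(l(-10, N(V, 3)), 83) + 4718) = 1/(2*11/(-95 + 83) + 4718) = 1/(2*11/(-12) + 4718) = 1/(2*11*(-1/12) + 4718) = 1/(-11/6 + 4718) = 1/(28297/6) = 6/28297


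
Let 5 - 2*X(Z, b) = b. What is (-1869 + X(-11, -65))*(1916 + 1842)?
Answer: -6892172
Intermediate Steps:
X(Z, b) = 5/2 - b/2
(-1869 + X(-11, -65))*(1916 + 1842) = (-1869 + (5/2 - ½*(-65)))*(1916 + 1842) = (-1869 + (5/2 + 65/2))*3758 = (-1869 + 35)*3758 = -1834*3758 = -6892172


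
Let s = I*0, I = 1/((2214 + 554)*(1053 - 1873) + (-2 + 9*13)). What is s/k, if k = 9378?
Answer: 0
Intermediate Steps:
I = -1/2269645 (I = 1/(2768*(-820) + (-2 + 117)) = 1/(-2269760 + 115) = 1/(-2269645) = -1/2269645 ≈ -4.4060e-7)
s = 0 (s = -1/2269645*0 = 0)
s/k = 0/9378 = 0*(1/9378) = 0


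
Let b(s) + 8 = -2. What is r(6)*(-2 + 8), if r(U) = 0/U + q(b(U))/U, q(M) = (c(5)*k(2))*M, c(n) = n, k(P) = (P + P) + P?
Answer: -300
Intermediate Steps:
b(s) = -10 (b(s) = -8 - 2 = -10)
k(P) = 3*P (k(P) = 2*P + P = 3*P)
q(M) = 30*M (q(M) = (5*(3*2))*M = (5*6)*M = 30*M)
r(U) = -300/U (r(U) = 0/U + (30*(-10))/U = 0 - 300/U = -300/U)
r(6)*(-2 + 8) = (-300/6)*(-2 + 8) = -300*1/6*6 = -50*6 = -300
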